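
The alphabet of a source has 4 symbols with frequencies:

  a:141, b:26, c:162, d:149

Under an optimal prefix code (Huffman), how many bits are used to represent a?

2

Repeatedly merge the two smallest:
b(26) + a(141) → 167
d(149) + c(162) → 311
167 + 311 → 478
a sits 2 levels below the root, so its codeword is 2 bits.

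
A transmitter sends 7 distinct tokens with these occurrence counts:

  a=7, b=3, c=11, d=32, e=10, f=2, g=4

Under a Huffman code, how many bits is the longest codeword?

Merge the two lowest-weight nodes at each step:
combine f(2), b(3) → 5
combine g(4), 5 → 9
combine a(7), 9 → 16
combine e(10), c(11) → 21
combine 16, 21 → 37
combine d(32), 37 → 69
Maximum depth reached is 5.

5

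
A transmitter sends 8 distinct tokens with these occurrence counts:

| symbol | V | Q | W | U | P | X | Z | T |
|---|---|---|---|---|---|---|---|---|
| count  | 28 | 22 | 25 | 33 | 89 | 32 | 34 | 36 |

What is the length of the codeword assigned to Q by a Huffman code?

Huffman merges, smallest pair first:
combine Q(22), W(25) → 47
combine V(28), X(32) → 60
combine U(33), Z(34) → 67
combine T(36), 47 → 83
combine 60, 67 → 127
combine 83, P(89) → 172
combine 127, 172 → 299
Q sits 4 levels below the root, so its codeword is 4 bits.

4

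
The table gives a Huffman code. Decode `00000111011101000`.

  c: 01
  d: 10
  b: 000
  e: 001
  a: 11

Read left to right; each codeword is recognised as soon as it completes (prefix code):
  000→b | 001→e | 11→a | 01→c | 11→a | 01→c | 000→b
Decoded message: beacacb

beacacb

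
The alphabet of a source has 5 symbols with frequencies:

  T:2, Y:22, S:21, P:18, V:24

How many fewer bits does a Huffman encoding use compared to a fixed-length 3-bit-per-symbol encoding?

Fixed-length: 3 bits × 87 symbols = 261 bits.
Huffman merges:
combine T(2), P(18) → 20
combine 20, S(21) → 41
combine Y(22), V(24) → 46
combine 41, 46 → 87
Huffman total = 20 + 41 + 46 + 87 = 194 bits.
Saving = 261 − 194 = 67 bits.

67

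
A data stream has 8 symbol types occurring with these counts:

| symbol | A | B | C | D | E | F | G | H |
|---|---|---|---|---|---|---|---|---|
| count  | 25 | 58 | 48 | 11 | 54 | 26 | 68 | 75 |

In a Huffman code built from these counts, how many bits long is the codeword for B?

Repeatedly merge the two smallest:
merge D(11) and A(25): 36
merge F(26) and 36: 62
merge C(48) and E(54): 102
merge B(58) and 62: 120
merge G(68) and H(75): 143
merge 102 and 120: 222
merge 143 and 222: 365
The subtree containing B is merged 3 times, so code length = 3.

3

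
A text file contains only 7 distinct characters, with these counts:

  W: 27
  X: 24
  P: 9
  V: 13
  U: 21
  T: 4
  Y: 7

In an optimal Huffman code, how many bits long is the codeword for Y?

5

Huffman merges, smallest pair first:
combine T(4), Y(7) → 11
combine P(9), 11 → 20
combine V(13), 20 → 33
combine U(21), X(24) → 45
combine W(27), 33 → 60
combine 45, 60 → 105
The subtree containing Y is merged 5 times, so code length = 5.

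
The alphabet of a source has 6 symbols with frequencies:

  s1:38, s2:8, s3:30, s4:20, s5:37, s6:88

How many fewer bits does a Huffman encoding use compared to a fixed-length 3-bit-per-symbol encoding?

Fixed-length: 3 bits × 221 symbols = 663 bits.
Huffman merges:
merge s2(8) and s4(20): 28
merge 28 and s3(30): 58
merge s5(37) and s1(38): 75
merge 58 and 75: 133
merge s6(88) and 133: 221
Huffman total = 28 + 58 + 75 + 133 + 221 = 515 bits.
Saving = 663 − 515 = 148 bits.

148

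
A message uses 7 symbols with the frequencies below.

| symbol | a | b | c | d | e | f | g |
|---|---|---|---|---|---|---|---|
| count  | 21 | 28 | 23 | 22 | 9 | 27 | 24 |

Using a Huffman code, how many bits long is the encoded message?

434

Merge the two smallest weights repeatedly:
combine e(9), a(21) → 30
combine d(22), c(23) → 45
combine g(24), f(27) → 51
combine b(28), 30 → 58
combine 45, 51 → 96
combine 58, 96 → 154
The encoded length is the sum of every internal node's weight: 30 + 45 + 51 + 58 + 96 + 154 = 434 bits.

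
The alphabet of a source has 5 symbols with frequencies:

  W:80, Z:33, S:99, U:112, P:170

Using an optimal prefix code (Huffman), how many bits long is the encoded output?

1101

Merge the two smallest weights repeatedly:
Z(33) + W(80) → 113
S(99) + U(112) → 211
113 + P(170) → 283
211 + 283 → 494
Each symbol's bit-cost is frequency × depth; summing gives 1101 bits (equivalently 113 + 211 + 283 + 494).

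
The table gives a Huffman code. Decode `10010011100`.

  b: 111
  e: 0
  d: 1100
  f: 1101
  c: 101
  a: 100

aabee

Read left to right; each codeword is recognised as soon as it completes (prefix code):
  100→a | 100→a | 111→b | 0→e | 0→e
Decoded message: aabee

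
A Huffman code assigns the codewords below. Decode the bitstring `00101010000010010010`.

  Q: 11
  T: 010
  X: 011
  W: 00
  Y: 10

WYYYWWYTT

Read left to right; each codeword is recognised as soon as it completes (prefix code):
  00→W | 10→Y | 10→Y | 10→Y | 00→W | 00→W | 10→Y | 010→T | 010→T
Decoded message: WYYYWWYTT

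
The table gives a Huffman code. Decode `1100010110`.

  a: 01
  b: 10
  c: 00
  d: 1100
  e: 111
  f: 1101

daab

Read left to right; each codeword is recognised as soon as it completes (prefix code):
  1100→d | 01→a | 01→a | 10→b
Decoded message: daab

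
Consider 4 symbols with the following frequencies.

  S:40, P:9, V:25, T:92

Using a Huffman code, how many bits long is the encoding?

Greedily combine the two least-frequent nodes:
P(9) + V(25) → 34
34 + S(40) → 74
74 + T(92) → 166
Total encoded bits = sum of merged weights = 34 + 74 + 166 = 274.

274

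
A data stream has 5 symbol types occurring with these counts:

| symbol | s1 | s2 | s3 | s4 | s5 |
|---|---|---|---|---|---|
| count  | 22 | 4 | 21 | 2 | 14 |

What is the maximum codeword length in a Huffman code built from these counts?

4

Merge the two lowest-weight nodes at each step:
s4(2) + s2(4) → 6
6 + s5(14) → 20
20 + s3(21) → 41
s1(22) + 41 → 63
Maximum depth reached is 4.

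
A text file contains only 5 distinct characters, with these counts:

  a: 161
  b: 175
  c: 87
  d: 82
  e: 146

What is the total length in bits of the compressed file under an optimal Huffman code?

1471

Merge the two smallest weights repeatedly:
d(82) + c(87) → 169
e(146) + a(161) → 307
169 + b(175) → 344
307 + 344 → 651
Total encoded bits = sum of merged weights = 169 + 307 + 344 + 651 = 1471.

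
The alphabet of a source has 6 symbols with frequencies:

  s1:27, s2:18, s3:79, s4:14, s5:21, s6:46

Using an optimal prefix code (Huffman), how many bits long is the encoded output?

Build the Huffman tree bottom-up:
s4(14) + s2(18) → 32
s5(21) + s1(27) → 48
32 + s6(46) → 78
48 + 78 → 126
s3(79) + 126 → 205
Total encoded bits = sum of merged weights = 32 + 48 + 78 + 126 + 205 = 489.

489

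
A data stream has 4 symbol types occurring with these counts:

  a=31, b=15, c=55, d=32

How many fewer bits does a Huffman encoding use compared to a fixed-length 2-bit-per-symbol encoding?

Fixed-length: 2 bits × 133 symbols = 266 bits.
Huffman merges:
merge b(15) and a(31): 46
merge d(32) and 46: 78
merge c(55) and 78: 133
Huffman total = 46 + 78 + 133 = 257 bits.
Saving = 266 − 257 = 9 bits.

9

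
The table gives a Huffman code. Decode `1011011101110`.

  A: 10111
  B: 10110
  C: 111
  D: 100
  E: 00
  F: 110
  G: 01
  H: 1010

Read left to right; each codeword is recognised as soon as it completes (prefix code):
  10110→B | 111→C | 01→G | 110→F
Decoded message: BCGF

BCGF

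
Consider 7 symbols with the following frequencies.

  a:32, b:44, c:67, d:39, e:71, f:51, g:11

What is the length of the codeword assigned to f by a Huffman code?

3

Repeatedly merge the two smallest:
combine g(11), a(32) → 43
combine d(39), 43 → 82
combine b(44), f(51) → 95
combine c(67), e(71) → 138
combine 82, 95 → 177
combine 138, 177 → 315
f's leaf is at depth 3, giving a 3-bit codeword.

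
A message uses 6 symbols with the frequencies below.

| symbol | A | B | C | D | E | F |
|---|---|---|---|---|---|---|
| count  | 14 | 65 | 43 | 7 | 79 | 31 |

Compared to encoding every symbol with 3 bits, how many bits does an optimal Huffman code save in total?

166

Fixed-length: 3 bits × 239 symbols = 717 bits.
Huffman merges:
D(7) + A(14) → 21
21 + F(31) → 52
C(43) + 52 → 95
B(65) + E(79) → 144
95 + 144 → 239
Huffman total = 21 + 52 + 95 + 144 + 239 = 551 bits.
Saving = 717 − 551 = 166 bits.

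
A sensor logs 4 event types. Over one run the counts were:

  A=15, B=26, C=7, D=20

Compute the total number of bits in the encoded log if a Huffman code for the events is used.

132

Build the Huffman tree bottom-up:
merge C(7) and A(15): 22
merge D(20) and 22: 42
merge B(26) and 42: 68
The encoded length is the sum of every internal node's weight: 22 + 42 + 68 = 132 bits.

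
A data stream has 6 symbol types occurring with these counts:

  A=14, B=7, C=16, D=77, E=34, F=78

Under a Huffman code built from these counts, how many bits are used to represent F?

1

Repeatedly merge the two smallest:
merge B(7) and A(14): 21
merge C(16) and 21: 37
merge E(34) and 37: 71
merge 71 and D(77): 148
merge F(78) and 148: 226
F sits one level below the root: a 1-bit codeword.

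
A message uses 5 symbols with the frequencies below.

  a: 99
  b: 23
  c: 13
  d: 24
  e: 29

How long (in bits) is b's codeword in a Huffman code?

Repeatedly merge the two smallest:
combine c(13), b(23) → 36
combine d(24), e(29) → 53
combine 36, 53 → 89
combine 89, a(99) → 188
b sits 3 levels below the root, so its codeword is 3 bits.

3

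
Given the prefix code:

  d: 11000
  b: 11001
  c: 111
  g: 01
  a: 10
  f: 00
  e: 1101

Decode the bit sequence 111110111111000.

Read left to right; each codeword is recognised as soon as it completes (prefix code):
  111→c | 1101→e | 111→c | 11000→d
Decoded message: cecd

cecd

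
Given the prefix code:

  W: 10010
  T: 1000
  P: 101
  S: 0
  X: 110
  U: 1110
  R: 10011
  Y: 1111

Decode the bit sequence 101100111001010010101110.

Read left to right; each codeword is recognised as soon as it completes (prefix code):
  101→P | 10011→R | 10010→W | 10010→W | 101→P | 110→X
Decoded message: PRWWPX

PRWWPX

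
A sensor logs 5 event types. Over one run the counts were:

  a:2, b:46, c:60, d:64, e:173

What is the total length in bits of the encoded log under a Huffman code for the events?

673

Build the Huffman tree bottom-up:
merge a(2) and b(46): 48
merge 48 and c(60): 108
merge d(64) and 108: 172
merge 172 and e(173): 345
The encoded length is the sum of every internal node's weight: 48 + 108 + 172 + 345 = 673 bits.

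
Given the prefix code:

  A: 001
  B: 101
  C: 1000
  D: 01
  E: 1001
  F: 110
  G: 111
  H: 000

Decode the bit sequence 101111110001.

BGFA

Read left to right; each codeword is recognised as soon as it completes (prefix code):
  101→B | 111→G | 110→F | 001→A
Decoded message: BGFA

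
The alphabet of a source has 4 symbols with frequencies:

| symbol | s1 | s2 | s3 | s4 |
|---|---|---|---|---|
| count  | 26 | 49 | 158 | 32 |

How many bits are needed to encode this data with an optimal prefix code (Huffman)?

Merge the two smallest weights repeatedly:
combine s1(26), s4(32) → 58
combine s2(49), 58 → 107
combine 107, s3(158) → 265
Each symbol's bit-cost is frequency × depth; summing gives 430 bits (equivalently 58 + 107 + 265).

430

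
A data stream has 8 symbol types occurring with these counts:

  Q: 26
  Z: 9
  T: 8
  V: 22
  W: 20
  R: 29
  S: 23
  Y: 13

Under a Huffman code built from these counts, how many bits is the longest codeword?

Merge the two lowest-weight nodes at each step:
T(8) + Z(9) → 17
Y(13) + 17 → 30
W(20) + V(22) → 42
S(23) + Q(26) → 49
R(29) + 30 → 59
42 + 49 → 91
59 + 91 → 150
Maximum depth reached is 4.

4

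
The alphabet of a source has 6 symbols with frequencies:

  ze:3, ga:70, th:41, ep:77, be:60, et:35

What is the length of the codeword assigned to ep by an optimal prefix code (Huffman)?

Build the tree from the bottom:
ze(3) + et(35) → 38
38 + th(41) → 79
be(60) + ga(70) → 130
ep(77) + 79 → 156
130 + 156 → 286
ep's leaf is at depth 2, giving a 2-bit codeword.

2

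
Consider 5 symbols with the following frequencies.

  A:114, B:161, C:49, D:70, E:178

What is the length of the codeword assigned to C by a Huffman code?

Build the tree from the bottom:
C(49) + D(70) → 119
A(114) + 119 → 233
B(161) + E(178) → 339
233 + 339 → 572
The subtree containing C is merged 3 times, so code length = 3.

3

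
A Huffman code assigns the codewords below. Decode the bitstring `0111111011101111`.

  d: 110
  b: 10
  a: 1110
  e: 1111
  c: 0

cedae

Read left to right; each codeword is recognised as soon as it completes (prefix code):
  0→c | 1111→e | 110→d | 1110→a | 1111→e
Decoded message: cedae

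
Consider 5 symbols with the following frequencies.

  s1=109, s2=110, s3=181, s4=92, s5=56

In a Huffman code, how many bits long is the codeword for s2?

2

Repeatedly merge the two smallest:
merge s5(56) and s4(92): 148
merge s1(109) and s2(110): 219
merge 148 and s3(181): 329
merge 219 and 329: 548
The subtree containing s2 is merged 2 times, so code length = 2.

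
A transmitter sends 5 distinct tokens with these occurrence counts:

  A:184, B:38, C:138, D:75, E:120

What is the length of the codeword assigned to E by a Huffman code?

Build the tree from the bottom:
merge B(38) and D(75): 113
merge 113 and E(120): 233
merge C(138) and A(184): 322
merge 233 and 322: 555
E sits 2 levels below the root, so its codeword is 2 bits.

2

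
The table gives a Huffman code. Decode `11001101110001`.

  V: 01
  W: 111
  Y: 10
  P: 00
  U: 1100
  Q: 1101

UQUV

Read left to right; each codeword is recognised as soon as it completes (prefix code):
  1100→U | 1101→Q | 1100→U | 01→V
Decoded message: UQUV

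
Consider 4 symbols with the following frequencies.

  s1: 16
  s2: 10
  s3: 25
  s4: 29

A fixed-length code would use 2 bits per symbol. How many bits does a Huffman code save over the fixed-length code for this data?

3

Fixed-length: 2 bits × 80 symbols = 160 bits.
Huffman merges:
merge s2(10) and s1(16): 26
merge s3(25) and 26: 51
merge s4(29) and 51: 80
Huffman total = 26 + 51 + 80 = 157 bits.
Saving = 160 − 157 = 3 bits.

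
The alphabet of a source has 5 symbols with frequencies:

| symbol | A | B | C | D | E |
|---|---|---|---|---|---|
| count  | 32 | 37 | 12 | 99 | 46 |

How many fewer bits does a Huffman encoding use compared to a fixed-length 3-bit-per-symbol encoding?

200

Fixed-length: 3 bits × 226 symbols = 678 bits.
Huffman merges:
C(12) + A(32) → 44
B(37) + 44 → 81
E(46) + 81 → 127
D(99) + 127 → 226
Huffman total = 44 + 81 + 127 + 226 = 478 bits.
Saving = 678 − 478 = 200 bits.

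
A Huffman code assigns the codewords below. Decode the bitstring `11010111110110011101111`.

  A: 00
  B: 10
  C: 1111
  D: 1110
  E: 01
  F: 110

FBCBFEFC

Read left to right; each codeword is recognised as soon as it completes (prefix code):
  110→F | 10→B | 1111→C | 10→B | 110→F | 01→E | 110→F | 1111→C
Decoded message: FBCBFEFC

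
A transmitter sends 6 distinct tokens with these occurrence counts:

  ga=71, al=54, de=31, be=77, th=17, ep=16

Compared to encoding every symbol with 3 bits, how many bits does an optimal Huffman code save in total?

169

Fixed-length: 3 bits × 266 symbols = 798 bits.
Huffman merges:
merge ep(16) and th(17): 33
merge de(31) and 33: 64
merge al(54) and 64: 118
merge ga(71) and be(77): 148
merge 118 and 148: 266
Huffman total = 33 + 64 + 118 + 148 + 266 = 629 bits.
Saving = 798 − 629 = 169 bits.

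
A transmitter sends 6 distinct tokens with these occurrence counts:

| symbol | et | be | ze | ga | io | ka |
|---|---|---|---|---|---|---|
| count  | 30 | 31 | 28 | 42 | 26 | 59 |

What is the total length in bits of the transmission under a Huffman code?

Merge the two smallest weights repeatedly:
merge io(26) and ze(28): 54
merge et(30) and be(31): 61
merge ga(42) and 54: 96
merge ka(59) and 61: 120
merge 96 and 120: 216
Total encoded bits = sum of merged weights = 54 + 61 + 96 + 120 + 216 = 547.

547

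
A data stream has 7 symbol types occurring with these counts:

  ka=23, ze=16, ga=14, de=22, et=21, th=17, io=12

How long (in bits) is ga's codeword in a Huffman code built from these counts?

3

Build the tree from the bottom:
io(12) + ga(14) → 26
ze(16) + th(17) → 33
et(21) + de(22) → 43
ka(23) + 26 → 49
33 + 43 → 76
49 + 76 → 125
The subtree containing ga is merged 3 times, so code length = 3.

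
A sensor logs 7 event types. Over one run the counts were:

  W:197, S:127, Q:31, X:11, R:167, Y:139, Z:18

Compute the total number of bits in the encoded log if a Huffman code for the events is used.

1656

Build the Huffman tree bottom-up:
X(11) + Z(18) → 29
29 + Q(31) → 60
60 + S(127) → 187
Y(139) + R(167) → 306
187 + W(197) → 384
306 + 384 → 690
Each symbol's bit-cost is frequency × depth; summing gives 1656 bits (equivalently 29 + 60 + 187 + 306 + 384 + 690).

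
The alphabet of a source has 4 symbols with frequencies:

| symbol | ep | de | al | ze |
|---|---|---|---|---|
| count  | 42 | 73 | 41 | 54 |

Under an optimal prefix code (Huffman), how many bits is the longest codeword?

2

Merge the two lowest-weight nodes at each step:
combine al(41), ep(42) → 83
combine ze(54), de(73) → 127
combine 83, 127 → 210
The rarest symbols sit at the bottom; the longest codeword is 2 bits.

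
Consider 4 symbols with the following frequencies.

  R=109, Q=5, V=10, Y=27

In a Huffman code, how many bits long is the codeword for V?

Repeatedly merge the two smallest:
combine Q(5), V(10) → 15
combine 15, Y(27) → 42
combine 42, R(109) → 151
V sits 3 levels below the root, so its codeword is 3 bits.

3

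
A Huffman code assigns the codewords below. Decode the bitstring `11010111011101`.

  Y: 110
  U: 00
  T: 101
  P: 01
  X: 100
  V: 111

YTYVP

Read left to right; each codeword is recognised as soon as it completes (prefix code):
  110→Y | 101→T | 110→Y | 111→V | 01→P
Decoded message: YTYVP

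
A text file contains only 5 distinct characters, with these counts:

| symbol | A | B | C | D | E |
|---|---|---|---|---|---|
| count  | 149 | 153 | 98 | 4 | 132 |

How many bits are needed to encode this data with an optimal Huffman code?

Greedily combine the two least-frequent nodes:
combine D(4), C(98) → 102
combine 102, E(132) → 234
combine A(149), B(153) → 302
combine 234, 302 → 536
The encoded length is the sum of every internal node's weight: 102 + 234 + 302 + 536 = 1174 bits.

1174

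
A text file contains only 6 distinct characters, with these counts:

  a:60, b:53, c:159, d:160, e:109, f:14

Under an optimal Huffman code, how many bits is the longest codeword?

4

Merge the two lowest-weight nodes at each step:
combine f(14), b(53) → 67
combine a(60), 67 → 127
combine e(109), 127 → 236
combine c(159), d(160) → 319
combine 236, 319 → 555
The first pair merged (f, b) ends up deepest, at depth 4.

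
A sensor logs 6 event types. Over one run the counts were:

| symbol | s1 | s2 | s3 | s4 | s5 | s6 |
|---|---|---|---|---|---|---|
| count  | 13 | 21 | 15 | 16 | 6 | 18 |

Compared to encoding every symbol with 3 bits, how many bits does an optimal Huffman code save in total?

Fixed-length: 3 bits × 89 symbols = 267 bits.
Huffman merges:
s5(6) + s1(13) → 19
s3(15) + s4(16) → 31
s6(18) + 19 → 37
s2(21) + 31 → 52
37 + 52 → 89
Huffman total = 19 + 31 + 37 + 52 + 89 = 228 bits.
Saving = 267 − 228 = 39 bits.

39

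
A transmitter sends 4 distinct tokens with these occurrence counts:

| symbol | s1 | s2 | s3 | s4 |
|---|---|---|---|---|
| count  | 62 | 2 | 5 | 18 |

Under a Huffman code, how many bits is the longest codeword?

3

Merge the two lowest-weight nodes at each step:
s2(2) + s3(5) → 7
7 + s4(18) → 25
25 + s1(62) → 87
The first pair merged (s2, s3) ends up deepest, at depth 3.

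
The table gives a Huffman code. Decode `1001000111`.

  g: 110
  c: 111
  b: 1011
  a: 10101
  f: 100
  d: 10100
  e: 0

ffec

Read left to right; each codeword is recognised as soon as it completes (prefix code):
  100→f | 100→f | 0→e | 111→c
Decoded message: ffec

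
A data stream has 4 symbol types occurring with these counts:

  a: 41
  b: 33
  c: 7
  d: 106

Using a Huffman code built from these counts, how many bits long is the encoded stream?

Greedily combine the two least-frequent nodes:
merge c(7) and b(33): 40
merge 40 and a(41): 81
merge 81 and d(106): 187
Total encoded bits = sum of merged weights = 40 + 81 + 187 = 308.

308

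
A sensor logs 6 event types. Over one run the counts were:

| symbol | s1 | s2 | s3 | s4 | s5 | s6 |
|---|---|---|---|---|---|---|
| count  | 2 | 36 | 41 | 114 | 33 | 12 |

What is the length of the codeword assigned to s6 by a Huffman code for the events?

4

Huffman merges, smallest pair first:
s1(2) + s6(12) → 14
14 + s5(33) → 47
s2(36) + s3(41) → 77
47 + 77 → 124
s4(114) + 124 → 238
The subtree containing s6 is merged 4 times, so code length = 4.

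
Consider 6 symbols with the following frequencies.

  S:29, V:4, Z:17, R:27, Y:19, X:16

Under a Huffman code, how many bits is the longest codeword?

Merge the two lowest-weight nodes at each step:
merge V(4) and X(16): 20
merge Z(17) and Y(19): 36
merge 20 and R(27): 47
merge S(29) and 36: 65
merge 47 and 65: 112
The rarest symbols sit at the bottom; the longest codeword is 3 bits.

3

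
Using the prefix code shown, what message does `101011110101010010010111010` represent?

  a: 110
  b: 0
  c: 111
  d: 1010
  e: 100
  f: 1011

Read left to right; each codeword is recognised as soon as it completes (prefix code):
  1010→d | 111→c | 1010→d | 1010→d | 0→b | 100→e | 1011→f | 1010→d
Decoded message: dcddbefd

dcddbefd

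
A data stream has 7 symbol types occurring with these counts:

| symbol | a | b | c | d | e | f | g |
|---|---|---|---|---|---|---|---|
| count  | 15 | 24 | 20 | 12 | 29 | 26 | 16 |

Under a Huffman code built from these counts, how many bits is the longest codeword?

Merge the two lowest-weight nodes at each step:
d(12) + a(15) → 27
g(16) + c(20) → 36
b(24) + f(26) → 50
27 + e(29) → 56
36 + 50 → 86
56 + 86 → 142
Maximum depth reached is 3.

3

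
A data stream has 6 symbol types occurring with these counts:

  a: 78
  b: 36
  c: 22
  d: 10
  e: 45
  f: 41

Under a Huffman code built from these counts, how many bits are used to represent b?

3

Huffman merges, smallest pair first:
d(10) + c(22) → 32
32 + b(36) → 68
f(41) + e(45) → 86
68 + a(78) → 146
86 + 146 → 232
The subtree containing b is merged 3 times, so code length = 3.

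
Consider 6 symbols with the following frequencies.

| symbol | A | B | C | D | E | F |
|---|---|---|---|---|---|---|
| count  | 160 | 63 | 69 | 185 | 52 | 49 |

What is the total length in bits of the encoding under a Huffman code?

1389

Merge the two smallest weights repeatedly:
F(49) + E(52) → 101
B(63) + C(69) → 132
101 + 132 → 233
A(160) + D(185) → 345
233 + 345 → 578
The encoded length is the sum of every internal node's weight: 101 + 132 + 233 + 345 + 578 = 1389 bits.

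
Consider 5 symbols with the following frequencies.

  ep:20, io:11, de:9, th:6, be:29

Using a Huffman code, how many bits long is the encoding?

Merge the two smallest weights repeatedly:
th(6) + de(9) → 15
io(11) + 15 → 26
ep(20) + 26 → 46
be(29) + 46 → 75
The encoded length is the sum of every internal node's weight: 15 + 26 + 46 + 75 = 162 bits.

162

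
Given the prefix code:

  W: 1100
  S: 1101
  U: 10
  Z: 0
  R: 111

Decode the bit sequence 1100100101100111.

Read left to right; each codeword is recognised as soon as it completes (prefix code):
  1100→W | 10→U | 0→Z | 10→U | 1100→W | 111→R
Decoded message: WUZUWR

WUZUWR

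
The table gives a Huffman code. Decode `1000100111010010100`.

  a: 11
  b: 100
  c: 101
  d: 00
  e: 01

Read left to right; each codeword is recognised as soon as it completes (prefix code):
  100→b | 01→e | 00→d | 11→a | 101→c | 00→d | 101→c | 00→d
Decoded message: bedacdcd

bedacdcd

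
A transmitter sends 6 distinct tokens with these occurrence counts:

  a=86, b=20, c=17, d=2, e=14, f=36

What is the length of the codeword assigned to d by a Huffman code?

Repeatedly merge the two smallest:
merge d(2) and e(14): 16
merge 16 and c(17): 33
merge b(20) and 33: 53
merge f(36) and 53: 89
merge a(86) and 89: 175
d's leaf is at depth 5, giving a 5-bit codeword.

5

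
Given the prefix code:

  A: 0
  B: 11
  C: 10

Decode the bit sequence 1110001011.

Read left to right; each codeword is recognised as soon as it completes (prefix code):
  11→B | 10→C | 0→A | 0→A | 10→C | 11→B
Decoded message: BCAACB

BCAACB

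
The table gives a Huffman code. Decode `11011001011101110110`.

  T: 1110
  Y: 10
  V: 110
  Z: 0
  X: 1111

Read left to right; each codeword is recognised as soon as it completes (prefix code):
  110→V | 110→V | 0→Z | 10→Y | 1110→T | 1110→T | 110→V
Decoded message: VVZYTTV

VVZYTTV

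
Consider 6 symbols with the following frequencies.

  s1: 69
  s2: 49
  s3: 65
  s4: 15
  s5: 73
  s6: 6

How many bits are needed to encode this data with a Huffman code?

645

Greedily combine the two least-frequent nodes:
s6(6) + s4(15) → 21
21 + s2(49) → 70
s3(65) + s1(69) → 134
70 + s5(73) → 143
134 + 143 → 277
Each symbol's bit-cost is frequency × depth; summing gives 645 bits (equivalently 21 + 70 + 134 + 143 + 277).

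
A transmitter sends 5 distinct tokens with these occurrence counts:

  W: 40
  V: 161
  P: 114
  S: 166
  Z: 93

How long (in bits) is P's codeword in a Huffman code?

2

Repeatedly merge the two smallest:
merge W(40) and Z(93): 133
merge P(114) and 133: 247
merge V(161) and S(166): 327
merge 247 and 327: 574
P sits 2 levels below the root, so its codeword is 2 bits.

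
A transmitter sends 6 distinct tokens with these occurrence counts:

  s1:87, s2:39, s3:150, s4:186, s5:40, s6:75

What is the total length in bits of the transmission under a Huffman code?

Merge the two smallest weights repeatedly:
s2(39) + s5(40) → 79
s6(75) + 79 → 154
s1(87) + s3(150) → 237
154 + s4(186) → 340
237 + 340 → 577
Total encoded bits = sum of merged weights = 79 + 154 + 237 + 340 + 577 = 1387.

1387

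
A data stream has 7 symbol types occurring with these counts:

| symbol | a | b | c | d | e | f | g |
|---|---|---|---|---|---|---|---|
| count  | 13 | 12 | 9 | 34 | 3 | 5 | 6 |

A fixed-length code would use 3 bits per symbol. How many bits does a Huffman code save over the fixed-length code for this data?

46

Fixed-length: 3 bits × 82 symbols = 246 bits.
Huffman merges:
combine e(3), f(5) → 8
combine g(6), 8 → 14
combine c(9), b(12) → 21
combine a(13), 14 → 27
combine 21, 27 → 48
combine d(34), 48 → 82
Huffman total = 8 + 14 + 21 + 27 + 48 + 82 = 200 bits.
Saving = 246 − 200 = 46 bits.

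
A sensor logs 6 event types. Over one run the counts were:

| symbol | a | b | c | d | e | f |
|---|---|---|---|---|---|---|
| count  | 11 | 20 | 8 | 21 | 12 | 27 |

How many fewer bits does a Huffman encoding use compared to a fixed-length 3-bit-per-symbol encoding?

Fixed-length: 3 bits × 99 symbols = 297 bits.
Huffman merges:
combine c(8), a(11) → 19
combine e(12), 19 → 31
combine b(20), d(21) → 41
combine f(27), 31 → 58
combine 41, 58 → 99
Huffman total = 19 + 31 + 41 + 58 + 99 = 248 bits.
Saving = 297 − 248 = 49 bits.

49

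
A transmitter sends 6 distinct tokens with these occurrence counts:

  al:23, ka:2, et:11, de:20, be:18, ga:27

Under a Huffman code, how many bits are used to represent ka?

Repeatedly merge the two smallest:
merge ka(2) and et(11): 13
merge 13 and be(18): 31
merge de(20) and al(23): 43
merge ga(27) and 31: 58
merge 43 and 58: 101
ka's leaf is at depth 4, giving a 4-bit codeword.

4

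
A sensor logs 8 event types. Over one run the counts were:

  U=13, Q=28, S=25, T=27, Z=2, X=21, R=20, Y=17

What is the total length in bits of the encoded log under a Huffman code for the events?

446

Merge the two smallest weights repeatedly:
Z(2) + U(13) → 15
15 + Y(17) → 32
R(20) + X(21) → 41
S(25) + T(27) → 52
Q(28) + 32 → 60
41 + 52 → 93
60 + 93 → 153
Each symbol's bit-cost is frequency × depth; summing gives 446 bits (equivalently 15 + 32 + 41 + 52 + 60 + 93 + 153).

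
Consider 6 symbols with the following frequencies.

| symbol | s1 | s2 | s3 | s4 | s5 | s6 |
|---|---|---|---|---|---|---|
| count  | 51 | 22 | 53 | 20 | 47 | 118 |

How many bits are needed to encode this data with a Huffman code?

Merge the two smallest weights repeatedly:
s4(20) + s2(22) → 42
42 + s5(47) → 89
s1(51) + s3(53) → 104
89 + 104 → 193
s6(118) + 193 → 311
Each symbol's bit-cost is frequency × depth; summing gives 739 bits (equivalently 42 + 89 + 104 + 193 + 311).

739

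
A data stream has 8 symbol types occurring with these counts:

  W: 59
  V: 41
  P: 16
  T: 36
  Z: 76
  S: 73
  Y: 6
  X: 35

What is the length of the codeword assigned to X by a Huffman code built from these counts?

4

Repeatedly merge the two smallest:
combine Y(6), P(16) → 22
combine 22, X(35) → 57
combine T(36), V(41) → 77
combine 57, W(59) → 116
combine S(73), Z(76) → 149
combine 77, 116 → 193
combine 149, 193 → 342
X sits 4 levels below the root, so its codeword is 4 bits.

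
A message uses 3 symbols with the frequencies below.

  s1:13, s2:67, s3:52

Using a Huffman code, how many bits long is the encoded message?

Greedily combine the two least-frequent nodes:
merge s1(13) and s3(52): 65
merge 65 and s2(67): 132
Each symbol's bit-cost is frequency × depth; summing gives 197 bits (equivalently 65 + 132).

197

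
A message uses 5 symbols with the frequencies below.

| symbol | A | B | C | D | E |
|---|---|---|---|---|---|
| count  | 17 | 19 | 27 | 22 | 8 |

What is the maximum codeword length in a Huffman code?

Merge the two lowest-weight nodes at each step:
E(8) + A(17) → 25
B(19) + D(22) → 41
25 + C(27) → 52
41 + 52 → 93
The rarest symbols sit at the bottom; the longest codeword is 3 bits.

3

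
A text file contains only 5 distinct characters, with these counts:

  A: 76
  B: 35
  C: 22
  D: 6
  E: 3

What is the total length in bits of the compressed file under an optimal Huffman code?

Build the Huffman tree bottom-up:
merge E(3) and D(6): 9
merge 9 and C(22): 31
merge 31 and B(35): 66
merge 66 and A(76): 142
The encoded length is the sum of every internal node's weight: 9 + 31 + 66 + 142 = 248 bits.

248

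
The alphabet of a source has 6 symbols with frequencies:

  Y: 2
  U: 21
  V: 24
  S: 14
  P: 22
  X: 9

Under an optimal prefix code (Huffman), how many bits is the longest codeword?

4

Merge the two lowest-weight nodes at each step:
merge Y(2) and X(9): 11
merge 11 and S(14): 25
merge U(21) and P(22): 43
merge V(24) and 25: 49
merge 43 and 49: 92
The rarest symbols sit at the bottom; the longest codeword is 4 bits.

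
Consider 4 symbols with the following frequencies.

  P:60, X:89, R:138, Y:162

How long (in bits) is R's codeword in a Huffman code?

Build the tree from the bottom:
merge P(60) and X(89): 149
merge R(138) and 149: 287
merge Y(162) and 287: 449
The subtree containing R is merged 2 times, so code length = 2.

2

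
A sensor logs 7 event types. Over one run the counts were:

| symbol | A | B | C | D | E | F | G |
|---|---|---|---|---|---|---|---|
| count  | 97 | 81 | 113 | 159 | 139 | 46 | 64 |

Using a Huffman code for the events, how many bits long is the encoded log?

1909

Greedily combine the two least-frequent nodes:
combine F(46), G(64) → 110
combine B(81), A(97) → 178
combine 110, C(113) → 223
combine E(139), D(159) → 298
combine 178, 223 → 401
combine 298, 401 → 699
The encoded length is the sum of every internal node's weight: 110 + 178 + 223 + 298 + 401 + 699 = 1909 bits.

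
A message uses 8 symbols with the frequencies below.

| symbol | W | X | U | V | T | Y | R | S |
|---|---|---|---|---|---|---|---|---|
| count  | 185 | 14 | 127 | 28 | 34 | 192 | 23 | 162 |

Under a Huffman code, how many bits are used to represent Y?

Huffman merges, smallest pair first:
X(14) + R(23) → 37
V(28) + T(34) → 62
37 + 62 → 99
99 + U(127) → 226
S(162) + W(185) → 347
Y(192) + 226 → 418
347 + 418 → 765
Y's leaf is at depth 2, giving a 2-bit codeword.

2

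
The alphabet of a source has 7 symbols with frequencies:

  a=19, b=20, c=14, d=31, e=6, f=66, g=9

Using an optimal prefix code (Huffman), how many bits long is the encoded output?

407

Build the Huffman tree bottom-up:
combine e(6), g(9) → 15
combine c(14), 15 → 29
combine a(19), b(20) → 39
combine 29, d(31) → 60
combine 39, 60 → 99
combine f(66), 99 → 165
Each symbol's bit-cost is frequency × depth; summing gives 407 bits (equivalently 15 + 29 + 39 + 60 + 99 + 165).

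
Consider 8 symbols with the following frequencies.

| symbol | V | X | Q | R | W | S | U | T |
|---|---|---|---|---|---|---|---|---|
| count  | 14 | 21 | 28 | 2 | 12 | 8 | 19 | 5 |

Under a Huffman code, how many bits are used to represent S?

Build the tree from the bottom:
merge R(2) and T(5): 7
merge 7 and S(8): 15
merge W(12) and V(14): 26
merge 15 and U(19): 34
merge X(21) and 26: 47
merge Q(28) and 34: 62
merge 47 and 62: 109
S's leaf is at depth 4, giving a 4-bit codeword.

4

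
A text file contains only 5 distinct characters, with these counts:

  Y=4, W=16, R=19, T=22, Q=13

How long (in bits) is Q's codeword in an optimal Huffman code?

Huffman merges, smallest pair first:
Y(4) + Q(13) → 17
W(16) + 17 → 33
R(19) + T(22) → 41
33 + 41 → 74
The subtree containing Q is merged 3 times, so code length = 3.

3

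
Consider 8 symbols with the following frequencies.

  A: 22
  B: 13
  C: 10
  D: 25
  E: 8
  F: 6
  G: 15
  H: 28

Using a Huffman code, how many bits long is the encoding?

365

Greedily combine the two least-frequent nodes:
combine F(6), E(8) → 14
combine C(10), B(13) → 23
combine 14, G(15) → 29
combine A(22), 23 → 45
combine D(25), H(28) → 53
combine 29, 45 → 74
combine 53, 74 → 127
The encoded length is the sum of every internal node's weight: 14 + 23 + 29 + 45 + 53 + 74 + 127 = 365 bits.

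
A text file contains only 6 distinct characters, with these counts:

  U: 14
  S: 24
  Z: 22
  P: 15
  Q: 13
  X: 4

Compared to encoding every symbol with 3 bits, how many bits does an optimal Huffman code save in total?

46

Fixed-length: 3 bits × 92 symbols = 276 bits.
Huffman merges:
X(4) + Q(13) → 17
U(14) + P(15) → 29
17 + Z(22) → 39
S(24) + 29 → 53
39 + 53 → 92
Huffman total = 17 + 29 + 39 + 53 + 92 = 230 bits.
Saving = 276 − 230 = 46 bits.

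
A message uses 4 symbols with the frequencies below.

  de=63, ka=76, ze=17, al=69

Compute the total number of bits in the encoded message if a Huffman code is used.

Merge the two smallest weights repeatedly:
merge ze(17) and de(63): 80
merge al(69) and ka(76): 145
merge 80 and 145: 225
Total encoded bits = sum of merged weights = 80 + 145 + 225 = 450.

450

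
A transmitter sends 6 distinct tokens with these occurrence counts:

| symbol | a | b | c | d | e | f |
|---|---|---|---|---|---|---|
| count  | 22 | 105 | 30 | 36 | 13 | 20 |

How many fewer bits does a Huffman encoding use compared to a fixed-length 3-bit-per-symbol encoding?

Fixed-length: 3 bits × 226 symbols = 678 bits.
Huffman merges:
e(13) + f(20) → 33
a(22) + c(30) → 52
33 + d(36) → 69
52 + 69 → 121
b(105) + 121 → 226
Huffman total = 33 + 52 + 69 + 121 + 226 = 501 bits.
Saving = 678 − 501 = 177 bits.

177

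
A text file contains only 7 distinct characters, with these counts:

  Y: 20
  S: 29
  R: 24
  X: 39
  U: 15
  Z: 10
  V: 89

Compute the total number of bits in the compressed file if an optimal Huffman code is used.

Greedily combine the two least-frequent nodes:
Z(10) + U(15) → 25
Y(20) + R(24) → 44
25 + S(29) → 54
X(39) + 44 → 83
54 + 83 → 137
V(89) + 137 → 226
Each symbol's bit-cost is frequency × depth; summing gives 569 bits (equivalently 25 + 44 + 54 + 83 + 137 + 226).

569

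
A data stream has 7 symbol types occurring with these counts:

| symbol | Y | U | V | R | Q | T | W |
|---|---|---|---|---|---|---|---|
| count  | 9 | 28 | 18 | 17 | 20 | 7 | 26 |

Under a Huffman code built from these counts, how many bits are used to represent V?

Build the tree from the bottom:
merge T(7) and Y(9): 16
merge 16 and R(17): 33
merge V(18) and Q(20): 38
merge W(26) and U(28): 54
merge 33 and 38: 71
merge 54 and 71: 125
V sits 3 levels below the root, so its codeword is 3 bits.

3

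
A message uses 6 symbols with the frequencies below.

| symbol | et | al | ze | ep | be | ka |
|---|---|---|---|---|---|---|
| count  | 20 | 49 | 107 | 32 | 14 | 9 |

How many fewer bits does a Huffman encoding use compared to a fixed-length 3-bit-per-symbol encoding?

Fixed-length: 3 bits × 231 symbols = 693 bits.
Huffman merges:
merge ka(9) and be(14): 23
merge et(20) and 23: 43
merge ep(32) and 43: 75
merge al(49) and 75: 124
merge ze(107) and 124: 231
Huffman total = 23 + 43 + 75 + 124 + 231 = 496 bits.
Saving = 693 − 496 = 197 bits.

197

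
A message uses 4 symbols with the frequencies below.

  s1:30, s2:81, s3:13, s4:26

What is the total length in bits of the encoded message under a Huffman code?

Greedily combine the two least-frequent nodes:
merge s3(13) and s4(26): 39
merge s1(30) and 39: 69
merge 69 and s2(81): 150
Each symbol's bit-cost is frequency × depth; summing gives 258 bits (equivalently 39 + 69 + 150).

258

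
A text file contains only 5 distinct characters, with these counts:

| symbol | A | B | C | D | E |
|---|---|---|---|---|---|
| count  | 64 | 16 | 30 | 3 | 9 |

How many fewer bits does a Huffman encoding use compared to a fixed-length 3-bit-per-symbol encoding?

146

Fixed-length: 3 bits × 122 symbols = 366 bits.
Huffman merges:
D(3) + E(9) → 12
12 + B(16) → 28
28 + C(30) → 58
58 + A(64) → 122
Huffman total = 12 + 28 + 58 + 122 = 220 bits.
Saving = 366 − 220 = 146 bits.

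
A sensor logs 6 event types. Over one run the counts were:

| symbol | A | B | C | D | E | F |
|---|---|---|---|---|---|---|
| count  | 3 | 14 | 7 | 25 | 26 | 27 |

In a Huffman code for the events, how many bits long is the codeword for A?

Huffman merges, smallest pair first:
merge A(3) and C(7): 10
merge 10 and B(14): 24
merge 24 and D(25): 49
merge E(26) and F(27): 53
merge 49 and 53: 102
A's leaf is at depth 4, giving a 4-bit codeword.

4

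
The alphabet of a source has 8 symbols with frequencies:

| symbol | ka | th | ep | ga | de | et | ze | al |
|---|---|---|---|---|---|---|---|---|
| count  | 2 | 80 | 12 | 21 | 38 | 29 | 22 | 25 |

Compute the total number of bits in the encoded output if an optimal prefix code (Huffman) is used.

Merge the two smallest weights repeatedly:
combine ka(2), ep(12) → 14
combine 14, ga(21) → 35
combine ze(22), al(25) → 47
combine et(29), 35 → 64
combine de(38), 47 → 85
combine 64, th(80) → 144
combine 85, 144 → 229
Total encoded bits = sum of merged weights = 14 + 35 + 47 + 64 + 85 + 144 + 229 = 618.

618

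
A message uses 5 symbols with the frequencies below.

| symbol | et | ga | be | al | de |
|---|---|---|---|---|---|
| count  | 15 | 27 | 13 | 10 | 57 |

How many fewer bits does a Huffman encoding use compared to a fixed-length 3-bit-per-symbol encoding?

Fixed-length: 3 bits × 122 symbols = 366 bits.
Huffman merges:
al(10) + be(13) → 23
et(15) + 23 → 38
ga(27) + 38 → 65
de(57) + 65 → 122
Huffman total = 23 + 38 + 65 + 122 = 248 bits.
Saving = 366 − 248 = 118 bits.

118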